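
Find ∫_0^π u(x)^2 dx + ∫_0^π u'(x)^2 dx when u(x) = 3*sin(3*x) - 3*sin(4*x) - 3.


||u||_{H^1(0,π)}^2 = -12 + 261*π/2

u'(x) = 9*cos(3*x) - 12*cos(4*x).
Expand u² and (u')² and integrate term by term on (0, π), using: for integers n ≥ 1, ∫_0^π sin²(nx) dx = ∫_0^π cos²(nx) dx = π/2; for n ≠ n', ∫_0^π sin(nx)sin(n'x) dx = ∫_0^π cos(nx)cos(n'x) dx = 0; and by product-to-sum, ∫_0^π sin(nx)cos(n'x) dx = ½∫_0^π [sin((n+n')x) + sin((n−n')x)] dx, which is 0 when n+n' is even and 2n/(n²−n'²) when n+n' is odd (it need not vanish on (0, π)). For the constant mode: ∫_0^π 1 dx = π, ∫_0^π cos(nx) dx = 0, ∫_0^π sin(nx) dx = (1−(−1)^n)/n.
  u² squared terms: (-3)²·∫1 dx = 9·π = 9*π;  (-3)²·∫sin(4x)² dx = 9·π/2 = 9*π/2;  (3)²·∫sin(3x)² dx = 9·π/2 = 9*π/2.
  u² cross terms: 2·(-3)·(-3)·∫1·sin(4x) dx = 18·(0) = 0;  2·(-3)·(3)·∫1·sin(3x) dx = -18·(2/3) = -12;  2·(-3)·(3)·∫sin(4x)·sin(3x) dx = -18·(0) = 0.
  So ∫_0^π u² dx = 9*π + 9*π/2 + 9*π/2 + 0 − 12 + 0 = -12 + 18*π.
  (u')² squared terms: (-12)²·∫cos(4x)² dx = 144·π/2 = 72*π;  (9)²·∫cos(3x)² dx = 81·π/2 = 81*π/2.
  (u')² cross terms: 2·(-12)·(9)·∫cos(4x)·cos(3x) dx = -216·(0) = 0.
  So ∫_0^π (u')² dx = 72*π + 81*π/2 + 0 = 225*π/2.
||u||_{H^1}^2 = (-12 + 18*π) + (225*π/2) = -12 + 261*π/2.


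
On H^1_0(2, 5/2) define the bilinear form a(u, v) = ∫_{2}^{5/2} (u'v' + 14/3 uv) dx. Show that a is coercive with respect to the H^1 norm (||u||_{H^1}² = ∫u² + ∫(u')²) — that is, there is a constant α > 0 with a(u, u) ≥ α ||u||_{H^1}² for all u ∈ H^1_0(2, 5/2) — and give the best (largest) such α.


α = 1

Coercivity of a(·,·) on H^1_0(2, 5/2) means a(u, u) ≥ α ||u||_{H^1}² for every u ∈ H^1_0.
The interval has length L = 1/2, and Poincaré/coercivity depend only on L. Here a(u, u) = ∫(u')² + (14/3)·∫u².
Here c = 14/3 ≥ 1, so a(u,u) = ∫(u')² + c∫u² ≥ ∫(u')² + ∫u² = ||u||_{H^1}², i.e. α = 1 works. No larger α is possible: a(u,u) ≥ α||u||_{H^1}² means (1−α)∫(u')² ≥ (α−c)∫u², and for the modes u_n = sin(nπ(x−x₀)/L) (x₀ the left endpoint) one has ∫u_n²/∫(u_n')² = (L/(nπ))² → 0, so a(u_n,u_n)/||u_n||_{H^1}² → 1. Hence the optimal constant is α = 1.
Therefore α = 1.


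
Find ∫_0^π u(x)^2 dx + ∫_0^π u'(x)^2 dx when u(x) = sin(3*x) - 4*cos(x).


||u||_{H^1(0,π)}^2 = 21*π

u'(x) = 4*sin(x) + 3*cos(3*x).
Expand u² and (u')² and integrate term by term on (0, π), using: for integers n ≥ 1, ∫_0^π sin²(nx) dx = ∫_0^π cos²(nx) dx = π/2; for n ≠ n', ∫_0^π sin(nx)sin(n'x) dx = ∫_0^π cos(nx)cos(n'x) dx = 0; and by product-to-sum, ∫_0^π sin(nx)cos(n'x) dx = ½∫_0^π [sin((n+n')x) + sin((n−n')x)] dx, which is 0 when n+n' is even and 2n/(n²−n'²) when n+n' is odd (it need not vanish on (0, π)).
  u² squared terms: (-4)²·∫cos(x)² dx = 16·π/2 = 8*π;  (1)²·∫sin(3x)² dx = 1·π/2 = π/2.
  u² cross terms: 2·(-4)·(1)·∫cos(x)·sin(3x) dx = -8·(0) = 0.
  So ∫_0^π u² dx = 8*π + π/2 + 0 = 17*π/2.
  (u')² squared terms: (3)²·∫cos(3x)² dx = 9·π/2 = 9*π/2;  (4)²·∫sin(x)² dx = 16·π/2 = 8*π.
  (u')² cross terms: 2·(3)·(4)·∫cos(3x)·sin(x) dx = 24·(0) = 0.
  So ∫_0^π (u')² dx = 9*π/2 + 8*π + 0 = 25*π/2.
||u||_{H^1}^2 = (17*π/2) + (25*π/2) = 21*π.


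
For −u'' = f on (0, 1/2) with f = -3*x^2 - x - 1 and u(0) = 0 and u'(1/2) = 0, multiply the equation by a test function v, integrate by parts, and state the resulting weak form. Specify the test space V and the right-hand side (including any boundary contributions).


V = {v ∈ H^1(0, 1/2) : v(0) = 0} (test functions vanish at x = 0 where u is specified); weak form: ∫_0^1/2 u'v' dx = ∫_0^1/2 (-3*x^2 - x - 1) v dx for all v ∈ V.

Multiply both sides by a test function v and integrate from 0 to 1/2:
  ∫_0^1/2 −u''(x) v(x) dx = ∫_0^1/2 f(x) v(x) dx.
Integrate the LHS by parts once:
  ∫_0^1/2 −u'' v dx = −[u'(x) v(x)]_0^1/2 + ∫_0^1/2 u'(x) v'(x) dx.
Thus ∫_0^1/2 u'(x) v'(x) dx = ∫_0^1/2 f(x) v(x) dx + [u'(x) v(x)]_0^1/2.
Choose V so that boundary terms are either known or forced to vanish.
Mixed BC: u(0) = 0 (Dirichlet) and u'(1/2) = 0 (Neumann). Define V = {v ∈ H^1(0, 1/2) : v(0) = 0}. Then [u' v]_0^1/2 = u'(1/2)·v(1/2) − u'(0)·0 = 0.
Weak formulation: find u (satisfying any essential BC) such that ∫_0^1/2 u'(x) v'(x) dx = ∫_0^1/2 f v dx for all v ∈ V (Dirichlet at 0 absorbed into V; the Neumann datum at x = 1/2 is zero, so no boundary term remains).
Substituting f(x) = -3*x^2 - x - 1, the right-hand side is ∫_0^1/2 (-3*x^2 - x - 1) v dx.


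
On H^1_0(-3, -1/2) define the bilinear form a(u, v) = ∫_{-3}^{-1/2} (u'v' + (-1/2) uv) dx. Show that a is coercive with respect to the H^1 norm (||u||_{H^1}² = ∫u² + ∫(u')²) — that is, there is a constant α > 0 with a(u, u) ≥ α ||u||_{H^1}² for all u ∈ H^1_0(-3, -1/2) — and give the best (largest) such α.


α = (-25 + 8*π^2)/(2*(25 + 4*π^2))

Coercivity of a(·,·) on H^1_0(-3, -1/2) means a(u, u) ≥ α ||u||_{H^1}² for every u ∈ H^1_0.
The interval has length L = 5/2, and Poincaré/coercivity depend only on L. Here a(u, u) = ∫(u')² + (-1/2)·∫u².
Here c = -1/2 < 0 with |c| < (π/L)² = 4*π^2/25, so coercivity still holds. The condition a(u,u) ≥ α||u||_{H^1}² reads (1−α)∫(u')² ≥ (α−c)∫u². Any admissible α is ≤ 1 (rapidly oscillating u have ∫u²/∫(u')² → 0), and α = 1 would force 0 ≥ (1−c)∫u², impossible since c < 1; so 1−α > 0. By the sharp Poincaré inequality on H^1_0 of an interval of length L, ∫(u')² ≥ (π/L)²∫u² with equality for the first sine mode sin(π(x−x₀)/L) (x₀ the left endpoint), so the inequality holds for all u iff (1−α)(π/L)² ≥ α − c, i.e. α ≤ ((π/L)² + c)/((π/L)² + 1) = (1 + c(L/π)²)/(1 + (L/π)²). (Direct route, valid since c ≤ 0: Poincaré gives c∫u² ≥ c(L/π)²∫(u')², so a(u,u) ≥ (1 + c(L/π)²)∫(u')², while ||u||_{H^1}² ≤ (1 + (L/π)²)∫(u')²; dividing yields the same α.) With (π/L)² = 4*π^2/25 and c = -1/2, the largest admissible constant is α = ((π/L)² + c)/((π/L)² + 1).
Simplifying, α = (-25 + 8*π^2)/(2*(25 + 4*π^2)).


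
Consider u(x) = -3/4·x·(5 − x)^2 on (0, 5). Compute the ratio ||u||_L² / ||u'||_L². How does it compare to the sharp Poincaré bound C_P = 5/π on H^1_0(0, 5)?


||u||_L² / ||u'||_L² = 5*sqrt(14)/14 < C_P = 5/π.

u(x) = -3/4·x·(5 − x)^2, so u'(x) = -9*x^2/4 + 15*x - 75/4.
u(x) = -3/4·x·(5 − x)^2 vanishes at x = 0 and x = 5, so u ∈ H^1_0(0, 5). Differentiate via the product rule and integrate the resulting polynomials term by term.
  ∫_0^5 u² dx = ∫_0^5 (9*x^6/16 - 45*x^5/4 + 675*x^4/8 - 1125*x^3/4 + 5625*x^2/16) dx. Term by term:
    ∫_0^5 9*x^6/16 dx = 703125/112;  ∫_0^5 -45*x^5/4 dx = -234375/8;  ∫_0^5 675*x^4/8 dx = 421875/8;
    ∫_0^5 -1125*x^3/4 dx = -703125/16;  ∫_0^5 5625*x^2/16 dx = 234375/16.
  Sum: 703125/112 − 234375/8 + 421875/8 − 703125/16 + 234375/16 = 46875/112.
  ∫_0^5 (u')² dx = ∫_0^5 (81*x^4/16 - 135*x^3/2 + 2475*x^2/8 - 1125*x/2 + 5625/16) dx. Term by term:
    ∫_0^5 81*x^4/16 dx = 50625/16;  ∫_0^5 -135*x^3/2 dx = -84375/8;  ∫_0^5 2475*x^2/8 dx = 103125/8;
    ∫_0^5 -1125*x/2 dx = -28125/4;  ∫_0^5 5625/16 dx = 28125/16.
  Sum: 50625/16 − 84375/8 + 103125/8 − 28125/4 + 28125/16 = 1875/8.
∫_0^5 u² dx = 46875/112, so ||u||_L² = 125*sqrt(21)/28.
∫_0^5 (u')² dx = 1875/8, so ||u'||_L² = 25*sqrt(6)/4.
Ratio ||u||_L² / ||u'||_L² = 5*sqrt(14)/14.
Sharp Poincaré constant on H^1_0(0, 5) is C_P = L/π = 5/π, achieved by sin(π/5·x).
A polynomial bump cannot attain the sharp Poincaré constant (only the first sine eigenfunction does), so the ratio is strictly less than C_P, consistent with ||u||_L² ≤ C_P ||u'||_L².


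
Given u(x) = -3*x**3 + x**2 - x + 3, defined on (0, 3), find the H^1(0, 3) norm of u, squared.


||u||_{H^1}^2 = 191508/35

The H^1 norm (squared) on an interval (0, L) is
  ||u||_{H^1}^2 = ∫_0^L u(x)^2 dx + ∫_0^L u'(x)^2 dx.
Compute u'(x) = -9*x**2 + 2*x - 1.
Then u(x)^2 = 9*x**6 - 6*x**5 + 7*x**4 - 20*x**3 + 7*x**2 - 6*x + 9 and u'(x)^2 = 81*x**4 - 36*x**3 + 22*x**2 - 4*x + 1.
Integrate each monomial from 0 to 3 using ∫_0^3 c·x^n dx = c·3^(n+1)/(n+1):
  ∫_0^3 u(x)^2 dx = ∫_0^3 (9*x^6 - 6*x^5 + 7*x^4 - 20*x^3 + 7*x^2 - 6*x + 9) dx. Term by term:
    ∫_0^3 9*x^6 dx = 19683/7;  ∫_0^3 -6*x^5 dx = -729;  ∫_0^3 7*x^4 dx = 1701/5;
    ∫_0^3 -20*x^3 dx = -405;  ∫_0^3 7*x^2 dx = 63;  ∫_0^3 -6*x dx = -27;
    ∫_0^3 9 dx = 27.
  Sum: 19683/7 − 729 + 1701/5 − 405 + 63 − 27 + 27 = 72837/35.
  ∫_0^3 u'(x)^2 dx = ∫_0^3 (81*x^4 - 36*x^3 + 22*x^2 - 4*x + 1) dx. Term by term:
    ∫_0^3 81*x^4 dx = 19683/5;  ∫_0^3 -36*x^3 dx = -729;  ∫_0^3 22*x^2 dx = 198;
    ∫_0^3 -4*x dx = -18;  ∫_0^3 1 dx = 3.
  Sum: 19683/5 − 729 + 198 − 18 + 3 = 16953/5.
Adding: ||u||_{H^1}^2 = 72837/35 + 16953/5 = 191508/35.


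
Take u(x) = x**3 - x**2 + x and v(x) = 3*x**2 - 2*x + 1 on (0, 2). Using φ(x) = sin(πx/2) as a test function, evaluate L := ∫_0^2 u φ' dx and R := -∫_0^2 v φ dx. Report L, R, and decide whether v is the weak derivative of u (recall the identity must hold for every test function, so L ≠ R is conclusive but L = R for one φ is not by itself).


LHS = -20/π + 96/π^3, RHS = -20/π + 96/π^3. Yes, v = u' weakly.

u(x) = x**3 - x**2 + x, classical derivative u'(x) = 3*x**2 - 2*x + 1.
φ(x) = sin(πx/2), so φ'(x) = π*cos(π*x/2)/2.
Note φ(0) = φ(2) = 0, so the boundary term u·φ vanishes.
LHS = ∫_0^2 u(x) φ'(x) dx = ∫_0^2 (π*x^3*cos(π*x/2)/2 - π*x^2*cos(π*x/2)/2 + π*x*cos(π*x/2)/2) dx. Term by term:
  ∫_0^2 π*x*cos(π*x/2)/2 dx = -4/π;  ∫_0^2 π*x^3*cos(π*x/2)/2 dx = -24/π + 96/π^3;  ∫_0^2 -π*x^2*cos(π*x/2)/2 dx = 8/π.
Sum: -4/π + -24/π + 96/π^3 + 8/π = -20/π + 96/π^3.
So LHS = -20/π + 96/π^3.
∫_0^2 v(x) φ(x) dx = ∫_0^2 (3*x^2*sin(π*x/2) - 2*x*sin(π*x/2) + sin(π*x/2)) dx. Term by term:
  ∫_0^2 -2*x*sin(π*x/2) dx = -8/π;  ∫_0^2 3*x^2*sin(π*x/2) dx = -96/π^3 + 24/π;  ∫_0^2 sin(π*x/2) dx = 4/π.
Sum: -8/π + -96/π^3 + 24/π + 4/π = -96/π^3 + 20/π.
So RHS = -∫_0^2 v(x) φ(x) dx = -20/π + 96/π^3.
LHS = RHS, so the identity holds for this test φ.
Moreover u is smooth here and v(x) = u'(x) = 3*x**2 - 2*x + 1 pointwise, so the identity holds for every test function. Hence v is the weak derivative of u.


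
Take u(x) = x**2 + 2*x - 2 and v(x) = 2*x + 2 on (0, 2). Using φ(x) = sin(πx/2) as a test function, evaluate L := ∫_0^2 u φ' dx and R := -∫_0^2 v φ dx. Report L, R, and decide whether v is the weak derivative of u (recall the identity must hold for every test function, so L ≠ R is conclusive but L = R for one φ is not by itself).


LHS = -16/π, RHS = -16/π. Yes, v = u' weakly.

u(x) = x**2 + 2*x - 2, classical derivative u'(x) = 2*x + 2.
φ(x) = sin(πx/2), so φ'(x) = π*cos(π*x/2)/2.
Note φ(0) = φ(2) = 0, so the boundary term u·φ vanishes.
LHS = ∫_0^2 u(x) φ'(x) dx = ∫_0^2 (π*x^2*cos(π*x/2)/2 + π*x*cos(π*x/2) - π*cos(π*x/2)) dx. Term by term:
  ∫_0^2 -π*cos(π*x/2) dx = 0;  ∫_0^2 π*x*cos(π*x/2) dx = -8/π;  ∫_0^2 π*x^2*cos(π*x/2)/2 dx = -8/π.
Sum: 0 − 8/π − 8/π = -16/π.
So LHS = -16/π.
∫_0^2 v(x) φ(x) dx = ∫_0^2 (2*x*sin(π*x/2) + 2*sin(π*x/2)) dx. Term by term:
  ∫_0^2 2*sin(π*x/2) dx = 8/π;  ∫_0^2 2*x*sin(π*x/2) dx = 8/π.
Sum: 8/π + 8/π = 16/π.
So RHS = -∫_0^2 v(x) φ(x) dx = -16/π.
LHS = RHS, so the identity holds for this test φ.
Moreover u is smooth here and v(x) = u'(x) = 2*x + 2 pointwise, so the identity holds for every test function. Hence v is the weak derivative of u.


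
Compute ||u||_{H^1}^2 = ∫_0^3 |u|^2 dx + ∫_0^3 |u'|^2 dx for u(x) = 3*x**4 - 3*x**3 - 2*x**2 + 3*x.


||u||_{H^1}^2 = 3821409/140

The H^1 norm (squared) on an interval (0, L) is
  ||u||_{H^1}^2 = ∫_0^L u(x)^2 dx + ∫_0^L u'(x)^2 dx.
Compute u'(x) = 12*x**3 - 9*x**2 - 4*x + 3.
Then u(x)^2 = 9*x**8 - 18*x**7 - 3*x**6 + 30*x**5 - 14*x**4 - 12*x**3 + 9*x**2 and u'(x)^2 = 144*x**6 - 216*x**5 - 15*x**4 + 144*x**3 - 38*x**2 - 24*x + 9.
Integrate each monomial from 0 to 3 using ∫_0^3 c·x^n dx = c·3^(n+1)/(n+1):
  ∫_0^3 u(x)^2 dx = ∫_0^3 (9*x^8 - 18*x^7 - 3*x^6 + 30*x^5 - 14*x^4 - 12*x^3 + 9*x^2) dx. Term by term:
    ∫_0^3 9*x^8 dx = 19683;  ∫_0^3 -18*x^7 dx = -59049/4;  ∫_0^3 -3*x^6 dx = -6561/7;
    ∫_0^3 30*x^5 dx = 3645;  ∫_0^3 -14*x^4 dx = -3402/5;  ∫_0^3 -12*x^3 dx = -243;
    ∫_0^3 9*x^2 dx = 81.
  Sum: 19683 − 59049/4 − 6561/7 + 3645 − 3402/5 − 243 + 81 = 950049/140.
  ∫_0^3 u'(x)^2 dx = ∫_0^3 (144*x^6 - 216*x^5 - 15*x^4 + 144*x^3 - 38*x^2 - 24*x + 9) dx. Term by term:
    ∫_0^3 144*x^6 dx = 314928/7;  ∫_0^3 -216*x^5 dx = -26244;  ∫_0^3 -15*x^4 dx = -729;
    ∫_0^3 144*x^3 dx = 2916;  ∫_0^3 -38*x^2 dx = -342;  ∫_0^3 -24*x dx = -108;
    ∫_0^3 9 dx = 27.
  Sum: 314928/7 − 26244 − 729 + 2916 − 342 − 108 + 27 = 143568/7.
Adding: ||u||_{H^1}^2 = 950049/140 + 143568/7 = 3821409/140.


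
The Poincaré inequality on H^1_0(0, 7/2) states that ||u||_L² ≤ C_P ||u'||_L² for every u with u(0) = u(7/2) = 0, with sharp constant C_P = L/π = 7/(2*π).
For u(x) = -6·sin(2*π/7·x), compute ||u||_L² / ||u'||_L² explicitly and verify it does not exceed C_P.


||u||_L² / ||u'||_L² = 7/(2*π) = C_P.

u(x) = -6·sin(2*π/7·x), so u'(x) = -12*π*cos(2*π*x/7)/7.
Writing u(x) = A·sin(kπx/L) with A = -6 and k = 1, use ∫_0^L sin²(kπx/L) dx = L/2 and ∫_0^L cos²(kπx/L) dx = L/2.
u² = 36·sin²(2*π/7·x) and (u')² = 144*π^2/49·cos²(2*π/7·x), and each of sin², cos² integrates to L/2 = 7/4 over (0, 7/2).
∫_0^7/2 u² dx = 63, so ||u||_L² = 3*sqrt(7).
∫_0^7/2 (u')² dx = 36*π^2/7, so ||u'||_L² = 6*sqrt(7)*π/7.
Ratio ||u||_L² / ||u'||_L² = 7/(2*π).
Sharp Poincaré constant on H^1_0(0, 7/2) is C_P = L/π = 7/(2*π), achieved by sin(2*π/7·x).
This is the k = 1 eigenfunction (up to amplitude), so the ratio equals the sharp Poincaré constant exactly.


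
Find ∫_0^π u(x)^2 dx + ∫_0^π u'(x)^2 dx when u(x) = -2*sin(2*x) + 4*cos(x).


||u||_{H^1(0,π)}^2 = -128/3 + 26*π

u'(x) = -4*sin(x) - 4*cos(2*x).
Expand u² and (u')² and integrate term by term on (0, π), using: for integers n ≥ 1, ∫_0^π sin²(nx) dx = ∫_0^π cos²(nx) dx = π/2; for n ≠ n', ∫_0^π sin(nx)sin(n'x) dx = ∫_0^π cos(nx)cos(n'x) dx = 0; and by product-to-sum, ∫_0^π sin(nx)cos(n'x) dx = ½∫_0^π [sin((n+n')x) + sin((n−n')x)] dx, which is 0 when n+n' is even and 2n/(n²−n'²) when n+n' is odd (it need not vanish on (0, π)).
  u² squared terms: (-2)²·∫sin(2x)² dx = 4·π/2 = 2*π;  (4)²·∫cos(x)² dx = 16·π/2 = 8*π.
  u² cross terms: 2·(-2)·(4)·∫sin(2x)·cos(x) dx = -16·(4/3) = -64/3.
  So ∫_0^π u² dx = 2*π + 8*π − 64/3 = -64/3 + 10*π.
  (u')² squared terms: (-4)²·∫cos(2x)² dx = 16·π/2 = 8*π;  (-4)²·∫sin(x)² dx = 16·π/2 = 8*π.
  (u')² cross terms: 2·(-4)·(-4)·∫cos(2x)·sin(x) dx = 32·(-2/3) = -64/3.
  So ∫_0^π (u')² dx = 8*π + 8*π − 64/3 = -64/3 + 16*π.
||u||_{H^1}^2 = (-64/3 + 10*π) + (-64/3 + 16*π) = -128/3 + 26*π.


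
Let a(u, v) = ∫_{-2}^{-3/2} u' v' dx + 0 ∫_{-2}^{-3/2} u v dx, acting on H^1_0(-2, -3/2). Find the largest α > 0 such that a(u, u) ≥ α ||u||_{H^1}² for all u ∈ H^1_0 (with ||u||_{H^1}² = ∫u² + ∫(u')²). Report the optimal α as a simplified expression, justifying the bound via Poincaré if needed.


α = 4*π^2/(1 + 4*π^2)

Coercivity of a(·,·) on H^1_0(-2, -3/2) means a(u, u) ≥ α ||u||_{H^1}² for every u ∈ H^1_0.
The interval has length L = 1/2, and Poincaré/coercivity depend only on L. Here a(u, u) = ∫(u')² + (0)·∫u².
Here c = 0, so a(u,u) = ∫(u')² alone. The condition a(u,u) ≥ α||u||_{H^1}² reads (1−α)∫(u')² ≥ (α−c)∫u². Any admissible α is ≤ 1 (rapidly oscillating u have ∫u²/∫(u')² → 0), and α = 1 would force 0 ≥ (1−c)∫u², impossible since c < 1; so 1−α > 0. By the sharp Poincaré inequality on H^1_0 of an interval of length L, ∫(u')² ≥ (π/L)²∫u² with equality for the first sine mode sin(π(x−x₀)/L) (x₀ the left endpoint), so the inequality holds for all u iff (1−α)(π/L)² ≥ α − c, i.e. α ≤ ((π/L)² + c)/((π/L)² + 1) = (1 + c(L/π)²)/(1 + (L/π)²). (Direct route, valid since c ≤ 0: Poincaré gives c∫u² ≥ c(L/π)²∫(u')², so a(u,u) ≥ (1 + c(L/π)²)∫(u')², while ||u||_{H^1}² ≤ (1 + (L/π)²)∫(u')²; dividing yields the same α.) With (π/L)² = 4*π^2 and c = 0, the largest admissible constant is α = ((π/L)² + c)/((π/L)² + 1).
Simplifying, α = 4*π^2/(1 + 4*π^2).


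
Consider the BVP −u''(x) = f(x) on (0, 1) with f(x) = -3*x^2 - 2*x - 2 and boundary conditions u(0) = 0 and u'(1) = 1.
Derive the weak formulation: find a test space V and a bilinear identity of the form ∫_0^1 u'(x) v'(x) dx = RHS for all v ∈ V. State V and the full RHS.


V = {v ∈ H^1(0, 1) : v(0) = 0} (test functions vanish at x = 0 where u is specified); weak form: ∫_0^1 u'v' dx = ∫_0^1 (-3*x^2 - 2*x - 2) v dx + v(1) for all v ∈ V.

Multiply both sides by a test function v and integrate from 0 to 1:
  ∫_0^1 −u''(x) v(x) dx = ∫_0^1 f(x) v(x) dx.
Integrate the LHS by parts once:
  ∫_0^1 −u'' v dx = −[u'(x) v(x)]_0^1 + ∫_0^1 u'(x) v'(x) dx.
Thus ∫_0^1 u'(x) v'(x) dx = ∫_0^1 f(x) v(x) dx + [u'(x) v(x)]_0^1.
Choose V so that boundary terms are either known or forced to vanish.
Mixed BC: u(0) = 0 (Dirichlet) and u'(1) = 1 (Neumann). Define V = {v ∈ H^1(0, 1) : v(0) = 0}. Then [u' v]_0^1 = u'(1)·v(1) − u'(0)·0 = v(1).
Weak formulation: find u (satisfying any essential BC) such that ∫_0^1 u'(x) v'(x) dx = ∫_0^1 f v dx + v(1) for all v ∈ V (Dirichlet at 0 absorbed into V; Neumann datum at x = 1 contributes the boundary term).
Substituting f(x) = -3*x^2 - 2*x - 2, the right-hand side is ∫_0^1 (-3*x^2 - 2*x - 2) v dx + v(1).


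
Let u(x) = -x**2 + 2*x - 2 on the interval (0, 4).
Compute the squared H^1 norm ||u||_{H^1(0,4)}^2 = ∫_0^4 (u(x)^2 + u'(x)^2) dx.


||u||_{H^1}^2 = 544/5

The H^1 norm (squared) on an interval (0, L) is
  ||u||_{H^1}^2 = ∫_0^L u(x)^2 dx + ∫_0^L u'(x)^2 dx.
Compute u'(x) = 2 - 2*x.
Then u(x)^2 = x**4 - 4*x**3 + 8*x**2 - 8*x + 4 and u'(x)^2 = 4*x**2 - 8*x + 4.
Integrate each monomial from 0 to 4 using ∫_0^4 c·x^n dx = c·4^(n+1)/(n+1):
  ∫_0^4 u(x)^2 dx = ∫_0^4 (x^4 - 4*x^3 + 8*x^2 - 8*x + 4) dx. Term by term:
    ∫_0^4 x^4 dx = 1024/5;  ∫_0^4 -4*x^3 dx = -256;  ∫_0^4 8*x^2 dx = 512/3;
    ∫_0^4 -8*x dx = -64;  ∫_0^4 4 dx = 16.
  Sum: 1024/5 − 256 + 512/3 − 64 + 16 = 1072/15.
  ∫_0^4 u'(x)^2 dx = ∫_0^4 (4*x^2 - 8*x + 4) dx. Term by term:
    ∫_0^4 4*x^2 dx = 256/3;  ∫_0^4 -8*x dx = -64;  ∫_0^4 4 dx = 16.
  Sum: 256/3 − 64 + 16 = 112/3.
Adding: ||u||_{H^1}^2 = 1072/15 + 112/3 = 544/5.


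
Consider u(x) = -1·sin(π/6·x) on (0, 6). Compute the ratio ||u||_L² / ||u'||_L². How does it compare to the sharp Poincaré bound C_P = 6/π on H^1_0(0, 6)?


||u||_L² / ||u'||_L² = 6/π = C_P.

u(x) = -1·sin(π/6·x), so u'(x) = -π*cos(π*x/6)/6.
Writing u(x) = A·sin(kπx/L) with A = -1 and k = 1, use ∫_0^L sin²(kπx/L) dx = L/2 and ∫_0^L cos²(kπx/L) dx = L/2.
u² = 1·sin²(π/6·x) and (u')² = π^2/36·cos²(π/6·x), and each of sin², cos² integrates to L/2 = 3 over (0, 6).
∫_0^6 u² dx = 3, so ||u||_L² = sqrt(3).
∫_0^6 (u')² dx = π^2/12, so ||u'||_L² = sqrt(3)*π/6.
Ratio ||u||_L² / ||u'||_L² = 6/π.
Sharp Poincaré constant on H^1_0(0, 6) is C_P = L/π = 6/π, achieved by sin(π/6·x).
This is the k = 1 eigenfunction (up to amplitude), so the ratio equals the sharp Poincaré constant exactly.


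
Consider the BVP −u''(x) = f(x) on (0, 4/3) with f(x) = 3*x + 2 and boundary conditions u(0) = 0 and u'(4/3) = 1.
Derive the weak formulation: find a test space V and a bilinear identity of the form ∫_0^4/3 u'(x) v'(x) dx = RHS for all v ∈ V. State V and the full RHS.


V = {v ∈ H^1(0, 4/3) : v(0) = 0} (test functions vanish at x = 0 where u is specified); weak form: ∫_0^4/3 u'v' dx = ∫_0^4/3 (3*x + 2) v dx + v(4/3) for all v ∈ V.

Multiply both sides by a test function v and integrate from 0 to 4/3:
  ∫_0^4/3 −u''(x) v(x) dx = ∫_0^4/3 f(x) v(x) dx.
Integrate the LHS by parts once:
  ∫_0^4/3 −u'' v dx = −[u'(x) v(x)]_0^4/3 + ∫_0^4/3 u'(x) v'(x) dx.
Thus ∫_0^4/3 u'(x) v'(x) dx = ∫_0^4/3 f(x) v(x) dx + [u'(x) v(x)]_0^4/3.
Choose V so that boundary terms are either known or forced to vanish.
Mixed BC: u(0) = 0 (Dirichlet) and u'(4/3) = 1 (Neumann). Define V = {v ∈ H^1(0, 4/3) : v(0) = 0}. Then [u' v]_0^4/3 = u'(4/3)·v(4/3) − u'(0)·0 = v(4/3).
Weak formulation: find u (satisfying any essential BC) such that ∫_0^4/3 u'(x) v'(x) dx = ∫_0^4/3 f v dx + v(4/3) for all v ∈ V (Dirichlet at 0 absorbed into V; Neumann datum at x = 4/3 contributes the boundary term).
Substituting f(x) = 3*x + 2, the right-hand side is ∫_0^4/3 (3*x + 2) v dx + v(4/3).


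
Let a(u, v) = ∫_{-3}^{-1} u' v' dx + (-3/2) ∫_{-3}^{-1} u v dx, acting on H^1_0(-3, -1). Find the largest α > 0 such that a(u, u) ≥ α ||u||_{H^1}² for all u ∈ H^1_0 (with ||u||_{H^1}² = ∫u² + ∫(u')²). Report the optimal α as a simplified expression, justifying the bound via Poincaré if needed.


α = (-6 + π^2)/(4 + π^2)

Coercivity of a(·,·) on H^1_0(-3, -1) means a(u, u) ≥ α ||u||_{H^1}² for every u ∈ H^1_0.
The interval has length L = 2, and Poincaré/coercivity depend only on L. Here a(u, u) = ∫(u')² + (-3/2)·∫u².
Here c = -3/2 < 0 with |c| < (π/L)² = π^2/4, so coercivity still holds. The condition a(u,u) ≥ α||u||_{H^1}² reads (1−α)∫(u')² ≥ (α−c)∫u². Any admissible α is ≤ 1 (rapidly oscillating u have ∫u²/∫(u')² → 0), and α = 1 would force 0 ≥ (1−c)∫u², impossible since c < 1; so 1−α > 0. By the sharp Poincaré inequality on H^1_0 of an interval of length L, ∫(u')² ≥ (π/L)²∫u² with equality for the first sine mode sin(π(x−x₀)/L) (x₀ the left endpoint), so the inequality holds for all u iff (1−α)(π/L)² ≥ α − c, i.e. α ≤ ((π/L)² + c)/((π/L)² + 1) = (1 + c(L/π)²)/(1 + (L/π)²). (Direct route, valid since c ≤ 0: Poincaré gives c∫u² ≥ c(L/π)²∫(u')², so a(u,u) ≥ (1 + c(L/π)²)∫(u')², while ||u||_{H^1}² ≤ (1 + (L/π)²)∫(u')²; dividing yields the same α.) With (π/L)² = π^2/4 and c = -3/2, the largest admissible constant is α = ((π/L)² + c)/((π/L)² + 1).
Simplifying, α = (-6 + π^2)/(4 + π^2).


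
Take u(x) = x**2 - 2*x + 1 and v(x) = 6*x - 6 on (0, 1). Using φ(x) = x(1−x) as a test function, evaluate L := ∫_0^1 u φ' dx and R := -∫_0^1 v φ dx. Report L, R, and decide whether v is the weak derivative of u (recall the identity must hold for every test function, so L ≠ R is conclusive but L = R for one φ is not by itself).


LHS = 1/6, RHS = 1/2. No, v is not the weak derivative of u.

u(x) = x**2 - 2*x + 1, classical derivative u'(x) = 2*x - 2.
φ(x) = x(1−x), so φ'(x) = 1 - 2*x.
Note φ(0) = φ(1) = 0, so the boundary term u·φ vanishes.
LHS = ∫_0^1 u(x) φ'(x) dx = ∫_0^1 (-2*x^3 + 5*x^2 - 4*x + 1) dx. Term by term:
  ∫_0^1 -2*x^3 dx = -1/2;  ∫_0^1 5*x^2 dx = 5/3;  ∫_0^1 -4*x dx = -2;
  ∫_0^1 1 dx = 1.
Sum: -1/2 + 5/3 − 2 + 1 = 1/6.
So LHS = 1/6.
∫_0^1 v(x) φ(x) dx = ∫_0^1 (-6*x^3 + 12*x^2 - 6*x) dx. Term by term:
  ∫_0^1 -6*x^3 dx = -3/2;  ∫_0^1 12*x^2 dx = 4;  ∫_0^1 -6*x dx = -3.
Sum: -3/2 + 4 − 3 = -1/2.
So RHS = -∫_0^1 v(x) φ(x) dx = 1/2.
LHS − RHS = -1/3 ≠ 0, so the identity fails.
(For a valid weak derivative the identity must hold for EVERY test function, in particular this one. The failure shows v is NOT the weak derivative of u.)
Correct weak derivative would be u'(x) = 2*x - 2.


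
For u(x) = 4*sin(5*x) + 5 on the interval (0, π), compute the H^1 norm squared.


||u||_{H^1(0,π)}^2 = 16 + 233*π

u'(x) = 20*cos(5*x).
Expand u² and (u')² and integrate term by term on (0, π), using: for integers n ≥ 1, ∫_0^π sin²(nx) dx = ∫_0^π cos²(nx) dx = π/2; for n ≠ n', ∫_0^π sin(nx)sin(n'x) dx = ∫_0^π cos(nx)cos(n'x) dx = 0; and by product-to-sum, ∫_0^π sin(nx)cos(n'x) dx = ½∫_0^π [sin((n+n')x) + sin((n−n')x)] dx, which is 0 when n+n' is even and 2n/(n²−n'²) when n+n' is odd (it need not vanish on (0, π)). For the constant mode: ∫_0^π 1 dx = π, ∫_0^π cos(nx) dx = 0, ∫_0^π sin(nx) dx = (1−(−1)^n)/n.
  u² squared terms: (5)²·∫1 dx = 25·π = 25*π;  (4)²·∫sin(5x)² dx = 16·π/2 = 8*π.
  u² cross terms: 2·(5)·(4)·∫1·sin(5x) dx = 40·(2/5) = 16.
  So ∫_0^π u² dx = 25*π + 8*π + 16 = 16 + 33*π.
  (u')² squared terms: (20)²·∫cos(5x)² dx = 400·π/2 = 200*π.
  So ∫_0^π (u')² dx = 200*π.
||u||_{H^1}^2 = (16 + 33*π) + (200*π) = 16 + 233*π.


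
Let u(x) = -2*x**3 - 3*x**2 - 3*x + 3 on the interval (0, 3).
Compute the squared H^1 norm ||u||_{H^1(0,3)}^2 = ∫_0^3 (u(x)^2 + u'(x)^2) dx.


||u||_{H^1}^2 = 543159/70

The H^1 norm (squared) on an interval (0, L) is
  ||u||_{H^1}^2 = ∫_0^L u(x)^2 dx + ∫_0^L u'(x)^2 dx.
Compute u'(x) = -6*x**2 - 6*x - 3.
Then u(x)^2 = 4*x**6 + 12*x**5 + 21*x**4 + 6*x**3 - 9*x**2 - 18*x + 9 and u'(x)^2 = 36*x**4 + 72*x**3 + 72*x**2 + 36*x + 9.
Integrate each monomial from 0 to 3 using ∫_0^3 c·x^n dx = c·3^(n+1)/(n+1):
  ∫_0^3 u(x)^2 dx = ∫_0^3 (4*x^6 + 12*x^5 + 21*x^4 + 6*x^3 - 9*x^2 - 18*x + 9) dx. Term by term:
    ∫_0^3 4*x^6 dx = 8748/7;  ∫_0^3 12*x^5 dx = 1458;  ∫_0^3 21*x^4 dx = 5103/5;
    ∫_0^3 6*x^3 dx = 243/2;  ∫_0^3 -9*x^2 dx = -81;  ∫_0^3 -18*x dx = -81;
    ∫_0^3 9 dx = 27.
  Sum: 8748/7 + 1458 + 5103/5 + 243/2 − 81 − 81 + 27 = 260037/70.
  ∫_0^3 u'(x)^2 dx = ∫_0^3 (36*x^4 + 72*x^3 + 72*x^2 + 36*x + 9) dx. Term by term:
    ∫_0^3 36*x^4 dx = 8748/5;  ∫_0^3 72*x^3 dx = 1458;  ∫_0^3 72*x^2 dx = 648;
    ∫_0^3 36*x dx = 162;  ∫_0^3 9 dx = 27.
  Sum: 8748/5 + 1458 + 648 + 162 + 27 = 20223/5.
Adding: ||u||_{H^1}^2 = 260037/70 + 20223/5 = 543159/70.


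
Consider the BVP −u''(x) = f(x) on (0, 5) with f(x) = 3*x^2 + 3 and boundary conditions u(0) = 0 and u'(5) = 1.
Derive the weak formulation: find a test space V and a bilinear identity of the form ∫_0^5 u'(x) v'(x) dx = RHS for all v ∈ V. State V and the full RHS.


V = {v ∈ H^1(0, 5) : v(0) = 0} (test functions vanish at x = 0 where u is specified); weak form: ∫_0^5 u'v' dx = ∫_0^5 (3*x^2 + 3) v dx + v(5) for all v ∈ V.

Multiply both sides by a test function v and integrate from 0 to 5:
  ∫_0^5 −u''(x) v(x) dx = ∫_0^5 f(x) v(x) dx.
Integrate the LHS by parts once:
  ∫_0^5 −u'' v dx = −[u'(x) v(x)]_0^5 + ∫_0^5 u'(x) v'(x) dx.
Thus ∫_0^5 u'(x) v'(x) dx = ∫_0^5 f(x) v(x) dx + [u'(x) v(x)]_0^5.
Choose V so that boundary terms are either known or forced to vanish.
Mixed BC: u(0) = 0 (Dirichlet) and u'(5) = 1 (Neumann). Define V = {v ∈ H^1(0, 5) : v(0) = 0}. Then [u' v]_0^5 = u'(5)·v(5) − u'(0)·0 = v(5).
Weak formulation: find u (satisfying any essential BC) such that ∫_0^5 u'(x) v'(x) dx = ∫_0^5 f v dx + v(5) for all v ∈ V (Dirichlet at 0 absorbed into V; Neumann datum at x = 5 contributes the boundary term).
Substituting f(x) = 3*x^2 + 3, the right-hand side is ∫_0^5 (3*x^2 + 3) v dx + v(5).


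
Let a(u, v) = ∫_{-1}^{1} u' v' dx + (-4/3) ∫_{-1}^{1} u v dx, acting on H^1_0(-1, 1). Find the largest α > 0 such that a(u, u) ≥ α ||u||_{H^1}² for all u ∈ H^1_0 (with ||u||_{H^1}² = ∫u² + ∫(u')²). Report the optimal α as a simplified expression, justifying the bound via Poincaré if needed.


α = (-16/3 + π^2)/(4 + π^2)

Coercivity of a(·,·) on H^1_0(-1, 1) means a(u, u) ≥ α ||u||_{H^1}² for every u ∈ H^1_0.
The interval has length L = 2, and Poincaré/coercivity depend only on L. Here a(u, u) = ∫(u')² + (-4/3)·∫u².
Here c = -4/3 < 0 with |c| < (π/L)² = π^2/4, so coercivity still holds. The condition a(u,u) ≥ α||u||_{H^1}² reads (1−α)∫(u')² ≥ (α−c)∫u². Any admissible α is ≤ 1 (rapidly oscillating u have ∫u²/∫(u')² → 0), and α = 1 would force 0 ≥ (1−c)∫u², impossible since c < 1; so 1−α > 0. By the sharp Poincaré inequality on H^1_0 of an interval of length L, ∫(u')² ≥ (π/L)²∫u² with equality for the first sine mode sin(π(x−x₀)/L) (x₀ the left endpoint), so the inequality holds for all u iff (1−α)(π/L)² ≥ α − c, i.e. α ≤ ((π/L)² + c)/((π/L)² + 1) = (1 + c(L/π)²)/(1 + (L/π)²). (Direct route, valid since c ≤ 0: Poincaré gives c∫u² ≥ c(L/π)²∫(u')², so a(u,u) ≥ (1 + c(L/π)²)∫(u')², while ||u||_{H^1}² ≤ (1 + (L/π)²)∫(u')²; dividing yields the same α.) With (π/L)² = π^2/4 and c = -4/3, the largest admissible constant is α = ((π/L)² + c)/((π/L)² + 1).
Simplifying, α = (-16/3 + π^2)/(4 + π^2).


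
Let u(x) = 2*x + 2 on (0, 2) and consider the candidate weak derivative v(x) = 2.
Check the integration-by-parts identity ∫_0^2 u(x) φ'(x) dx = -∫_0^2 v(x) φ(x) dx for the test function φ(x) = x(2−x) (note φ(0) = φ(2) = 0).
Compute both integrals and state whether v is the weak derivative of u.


LHS = -8/3, RHS = -8/3. Yes, v = u' weakly.

u(x) = 2*x + 2, classical derivative u'(x) = 2.
φ(x) = x(2−x), so φ'(x) = 2 - 2*x.
Note φ(0) = φ(2) = 0, so the boundary term u·φ vanishes.
LHS = ∫_0^2 u(x) φ'(x) dx = ∫_0^2 (4 - 4*x^2) dx. Term by term:
  ∫_0^2 -4*x^2 dx = -32/3;  ∫_0^2 4 dx = 8.
Sum: -32/3 + 8 = -8/3.
So LHS = -8/3.
∫_0^2 v(x) φ(x) dx = ∫_0^2 (-2*x^2 + 4*x) dx. Term by term:
  ∫_0^2 -2*x^2 dx = -16/3;  ∫_0^2 4*x dx = 8.
Sum: -16/3 + 8 = 8/3.
So RHS = -∫_0^2 v(x) φ(x) dx = -8/3.
LHS = RHS, so the identity holds for this test φ.
Moreover u is smooth here and v(x) = u'(x) = 2 pointwise, so the identity holds for every test function. Hence v is the weak derivative of u.


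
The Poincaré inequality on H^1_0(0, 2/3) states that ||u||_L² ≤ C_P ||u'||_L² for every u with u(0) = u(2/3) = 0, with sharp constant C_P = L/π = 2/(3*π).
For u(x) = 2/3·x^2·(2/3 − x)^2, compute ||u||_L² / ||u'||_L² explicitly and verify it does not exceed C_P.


||u||_L² / ||u'||_L² = sqrt(3)/9 < C_P = 2/(3*π).

u(x) = 2/3·x^2·(2/3 − x)^2, so u'(x) = 8*x*(3*x - 2)*(3*x - 1)/27.
u(x) = 2/3·x^2·(2/3 − x)^2 vanishes at x = 0 and x = 2/3, so u ∈ H^1_0(0, 2/3). Differentiate via the product rule and integrate the resulting polynomials term by term.
  ∫_0^2/3 u² dx = ∫_0^2/3 (4*x^8/9 - 32*x^7/27 + 32*x^6/27 - 128*x^5/243 + 64*x^4/729) dx. Term by term:
    ∫_0^2/3 4*x^8/9 dx = 2048/1594323;  ∫_0^2/3 -32*x^7/27 dx = -1024/177147;  ∫_0^2/3 32*x^6/27 dx = 4096/413343;
    ∫_0^2/3 -128*x^5/243 dx = -4096/531441;  ∫_0^2/3 64*x^4/729 dx = 2048/885735.
  Sum: 2048/1594323 − 1024/177147 + 4096/413343 − 4096/531441 + 2048/885735 = 1024/55801305.
  ∫_0^2/3 (u')² dx = ∫_0^2/3 (64*x^6/9 - 128*x^5/9 + 832*x^4/81 - 256*x^3/81 + 256*x^2/729) dx. Term by term:
    ∫_0^2/3 64*x^6/9 dx = 8192/137781;  ∫_0^2/3 -128*x^5/9 dx = -4096/19683;  ∫_0^2/3 832*x^4/81 dx = 26624/98415;
    ∫_0^2/3 -256*x^3/81 dx = -1024/6561;  ∫_0^2/3 256*x^2/729 dx = 2048/59049.
  Sum: 8192/137781 − 4096/19683 + 26624/98415 − 1024/6561 + 2048/59049 = 1024/2066715.
∫_0^2/3 u² dx = 1024/55801305, so ||u||_L² = 32*sqrt(105)/76545.
∫_0^2/3 (u')² dx = 1024/2066715, so ||u'||_L² = 32*sqrt(35)/8505.
Ratio ||u||_L² / ||u'||_L² = sqrt(3)/9.
Sharp Poincaré constant on H^1_0(0, 2/3) is C_P = L/π = 2/(3*π), achieved by sin(3*π/2·x).
A polynomial bump cannot attain the sharp Poincaré constant (only the first sine eigenfunction does), so the ratio is strictly less than C_P, consistent with ||u||_L² ≤ C_P ||u'||_L².


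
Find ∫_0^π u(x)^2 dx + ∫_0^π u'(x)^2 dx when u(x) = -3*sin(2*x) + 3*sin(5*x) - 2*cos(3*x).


||u||_{H^1(0,π)}^2 = -96 + 319*π/2

u'(x) = 6*sin(3*x) - 6*cos(2*x) + 15*cos(5*x).
Expand u² and (u')² and integrate term by term on (0, π), using: for integers n ≥ 1, ∫_0^π sin²(nx) dx = ∫_0^π cos²(nx) dx = π/2; for n ≠ n', ∫_0^π sin(nx)sin(n'x) dx = ∫_0^π cos(nx)cos(n'x) dx = 0; and by product-to-sum, ∫_0^π sin(nx)cos(n'x) dx = ½∫_0^π [sin((n+n')x) + sin((n−n')x)] dx, which is 0 when n+n' is even and 2n/(n²−n'²) when n+n' is odd (it need not vanish on (0, π)).
  u² squared terms: (-3)²·∫sin(2x)² dx = 9·π/2 = 9*π/2;  (-2)²·∫cos(3x)² dx = 4·π/2 = 2*π;  (3)²·∫sin(5x)² dx = 9·π/2 = 9*π/2.
  u² cross terms: 2·(-3)·(-2)·∫sin(2x)·cos(3x) dx = 12·(-4/5) = -48/5;  2·(-3)·(3)·∫sin(2x)·sin(5x) dx = -18·(0) = 0;  2·(-2)·(3)·∫cos(3x)·sin(5x) dx = -12·(0) = 0.
  So ∫_0^π u² dx = 9*π/2 + 2*π + 9*π/2 − 48/5 + 0 + 0 = -48/5 + 11*π.
  (u')² squared terms: (-6)²·∫cos(2x)² dx = 36·π/2 = 18*π;  (6)²·∫sin(3x)² dx = 36·π/2 = 18*π;  (15)²·∫cos(5x)² dx = 225·π/2 = 225*π/2.
  (u')² cross terms: 2·(-6)·(6)·∫cos(2x)·sin(3x) dx = -72·(6/5) = -432/5;  2·(-6)·(15)·∫cos(2x)·cos(5x) dx = -180·(0) = 0;  2·(6)·(15)·∫sin(3x)·cos(5x) dx = 180·(0) = 0.
  So ∫_0^π (u')² dx = 18*π + 18*π + 225*π/2 − 432/5 + 0 + 0 = -432/5 + 297*π/2.
||u||_{H^1}^2 = (-48/5 + 11*π) + (-432/5 + 297*π/2) = -96 + 319*π/2.


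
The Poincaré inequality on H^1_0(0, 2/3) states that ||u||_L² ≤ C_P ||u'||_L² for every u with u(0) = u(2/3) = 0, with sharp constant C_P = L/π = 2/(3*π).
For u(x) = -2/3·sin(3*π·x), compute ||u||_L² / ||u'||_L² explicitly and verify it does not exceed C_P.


||u||_L² / ||u'||_L² = 1/(3*π) < C_P = 2/(3*π).

u(x) = -2/3·sin(3*π·x), so u'(x) = -2*π*cos(3*π*x).
Writing u(x) = A·sin(kπx/L) with A = -2/3 and k = 2, use ∫_0^L sin²(kπx/L) dx = L/2 and ∫_0^L cos²(kπx/L) dx = L/2.
u² = 4/9·sin²(3*π·x) and (u')² = 4*π^2·cos²(3*π·x), and each of sin², cos² integrates to L/2 = 1/3 over (0, 2/3).
∫_0^2/3 u² dx = 4/27, so ||u||_L² = 2*sqrt(3)/9.
∫_0^2/3 (u')² dx = 4*π^2/3, so ||u'||_L² = 2*sqrt(3)*π/3.
Ratio ||u||_L² / ||u'||_L² = 1/(3*π).
Sharp Poincaré constant on H^1_0(0, 2/3) is C_P = L/π = 2/(3*π), achieved by sin(3*π/2·x).
This is the k = 2 harmonic; the ratio L/(kπ) is strictly less than C_P = L/π, consistent with the sharp inequality ||u||_L² ≤ C_P ||u'||_L².


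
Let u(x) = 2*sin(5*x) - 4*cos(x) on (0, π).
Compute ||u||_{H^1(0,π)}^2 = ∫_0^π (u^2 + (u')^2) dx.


||u||_{H^1(0,π)}^2 = 68*π

u'(x) = 4*sin(x) + 10*cos(5*x).
Expand u² and (u')² and integrate term by term on (0, π), using: for integers n ≥ 1, ∫_0^π sin²(nx) dx = ∫_0^π cos²(nx) dx = π/2; for n ≠ n', ∫_0^π sin(nx)sin(n'x) dx = ∫_0^π cos(nx)cos(n'x) dx = 0; and by product-to-sum, ∫_0^π sin(nx)cos(n'x) dx = ½∫_0^π [sin((n+n')x) + sin((n−n')x)] dx, which is 0 when n+n' is even and 2n/(n²−n'²) when n+n' is odd (it need not vanish on (0, π)).
  u² squared terms: (-4)²·∫cos(x)² dx = 16·π/2 = 8*π;  (2)²·∫sin(5x)² dx = 4·π/2 = 2*π.
  u² cross terms: 2·(-4)·(2)·∫cos(x)·sin(5x) dx = -16·(0) = 0.
  So ∫_0^π u² dx = 8*π + 2*π + 0 = 10*π.
  (u')² squared terms: (4)²·∫sin(x)² dx = 16·π/2 = 8*π;  (10)²·∫cos(5x)² dx = 100·π/2 = 50*π.
  (u')² cross terms: 2·(4)·(10)·∫sin(x)·cos(5x) dx = 80·(0) = 0.
  So ∫_0^π (u')² dx = 8*π + 50*π + 0 = 58*π.
||u||_{H^1}^2 = (10*π) + (58*π) = 68*π.


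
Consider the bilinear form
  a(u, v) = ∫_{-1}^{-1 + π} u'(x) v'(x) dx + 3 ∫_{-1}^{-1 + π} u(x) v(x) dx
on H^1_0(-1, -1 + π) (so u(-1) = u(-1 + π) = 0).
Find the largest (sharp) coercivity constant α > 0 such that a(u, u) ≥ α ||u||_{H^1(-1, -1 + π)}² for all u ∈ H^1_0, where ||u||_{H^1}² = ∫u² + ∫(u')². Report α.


α = 1

Coercivity of a(·,·) on H^1_0(-1, -1 + π) means a(u, u) ≥ α ||u||_{H^1}² for every u ∈ H^1_0.
The interval has length L = π, and Poincaré/coercivity depend only on L. Here a(u, u) = ∫(u')² + (3)·∫u².
Here c = 3 ≥ 1, so a(u,u) = ∫(u')² + c∫u² ≥ ∫(u')² + ∫u² = ||u||_{H^1}², i.e. α = 1 works. No larger α is possible: a(u,u) ≥ α||u||_{H^1}² means (1−α)∫(u')² ≥ (α−c)∫u², and for the modes u_n = sin(nπ(x−x₀)/L) (x₀ the left endpoint) one has ∫u_n²/∫(u_n')² = (L/(nπ))² → 0, so a(u_n,u_n)/||u_n||_{H^1}² → 1. Hence the optimal constant is α = 1.
Therefore α = 1.


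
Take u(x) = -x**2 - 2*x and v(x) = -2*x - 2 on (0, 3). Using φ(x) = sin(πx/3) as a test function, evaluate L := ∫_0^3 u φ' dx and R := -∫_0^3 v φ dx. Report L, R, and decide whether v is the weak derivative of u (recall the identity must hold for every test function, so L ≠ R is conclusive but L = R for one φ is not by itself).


LHS = 30/π, RHS = 30/π. Yes, v = u' weakly.

u(x) = -x**2 - 2*x, classical derivative u'(x) = -2*x - 2.
φ(x) = sin(πx/3), so φ'(x) = π*cos(π*x/3)/3.
Note φ(0) = φ(3) = 0, so the boundary term u·φ vanishes.
LHS = ∫_0^3 u(x) φ'(x) dx = ∫_0^3 (-π*x^2*cos(π*x/3)/3 - 2*π*x*cos(π*x/3)/3) dx. Term by term:
  ∫_0^3 -2*π*x*cos(π*x/3)/3 dx = 12/π;  ∫_0^3 -π*x^2*cos(π*x/3)/3 dx = 18/π.
Sum: 12/π + 18/π = 30/π.
So LHS = 30/π.
∫_0^3 v(x) φ(x) dx = ∫_0^3 (-2*x*sin(π*x/3) - 2*sin(π*x/3)) dx. Term by term:
  ∫_0^3 -2*sin(π*x/3) dx = -12/π;  ∫_0^3 -2*x*sin(π*x/3) dx = -18/π.
Sum: -12/π − 18/π = -30/π.
So RHS = -∫_0^3 v(x) φ(x) dx = 30/π.
LHS = RHS, so the identity holds for this test φ.
Moreover u is smooth here and v(x) = u'(x) = -2*x - 2 pointwise, so the identity holds for every test function. Hence v is the weak derivative of u.


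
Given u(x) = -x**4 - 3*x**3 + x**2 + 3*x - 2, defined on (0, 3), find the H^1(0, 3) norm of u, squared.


||u||_{H^1}^2 = 3205203/140

The H^1 norm (squared) on an interval (0, L) is
  ||u||_{H^1}^2 = ∫_0^L u(x)^2 dx + ∫_0^L u'(x)^2 dx.
Compute u'(x) = -4*x**3 - 9*x**2 + 2*x + 3.
Then u(x)^2 = x**8 + 6*x**7 + 7*x**6 - 12*x**5 - 13*x**4 + 18*x**3 + 5*x**2 - 12*x + 4 and u'(x)^2 = 16*x**6 + 72*x**5 + 65*x**4 - 60*x**3 - 50*x**2 + 12*x + 9.
Integrate each monomial from 0 to 3 using ∫_0^3 c·x^n dx = c·3^(n+1)/(n+1):
  ∫_0^3 u(x)^2 dx = ∫_0^3 (x^8 + 6*x^7 + 7*x^6 - 12*x^5 - 13*x^4 + 18*x^3 + 5*x^2 - 12*x + 4) dx. Term by term:
    ∫_0^3 x^8 dx = 2187;  ∫_0^3 6*x^7 dx = 19683/4;  ∫_0^3 7*x^6 dx = 2187;
    ∫_0^3 -12*x^5 dx = -1458;  ∫_0^3 -13*x^4 dx = -3159/5;  ∫_0^3 18*x^3 dx = 729/2;
    ∫_0^3 5*x^2 dx = 45;  ∫_0^3 -12*x dx = -54;  ∫_0^3 4 dx = 12.
  Sum: 2187 + 19683/4 + 2187 − 1458 − 3159/5 + 729/2 + 45 − 54 + 12 = 151449/20.
  ∫_0^3 u'(x)^2 dx = ∫_0^3 (16*x^6 + 72*x^5 + 65*x^4 - 60*x^3 - 50*x^2 + 12*x + 9) dx. Term by term:
    ∫_0^3 16*x^6 dx = 34992/7;  ∫_0^3 72*x^5 dx = 8748;  ∫_0^3 65*x^4 dx = 3159;
    ∫_0^3 -60*x^3 dx = -1215;  ∫_0^3 -50*x^2 dx = -450;  ∫_0^3 12*x dx = 54;
    ∫_0^3 9 dx = 27.
  Sum: 34992/7 + 8748 + 3159 − 1215 − 450 + 54 + 27 = 107253/7.
Adding: ||u||_{H^1}^2 = 151449/20 + 107253/7 = 3205203/140.


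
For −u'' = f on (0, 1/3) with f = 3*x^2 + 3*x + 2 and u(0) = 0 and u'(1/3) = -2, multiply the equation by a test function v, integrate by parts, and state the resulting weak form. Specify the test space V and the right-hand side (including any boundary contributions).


V = {v ∈ H^1(0, 1/3) : v(0) = 0} (test functions vanish at x = 0 where u is specified); weak form: ∫_0^1/3 u'v' dx = ∫_0^1/3 (3*x^2 + 3*x + 2) v dx − 2·v(1/3) for all v ∈ V.

Multiply both sides by a test function v and integrate from 0 to 1/3:
  ∫_0^1/3 −u''(x) v(x) dx = ∫_0^1/3 f(x) v(x) dx.
Integrate the LHS by parts once:
  ∫_0^1/3 −u'' v dx = −[u'(x) v(x)]_0^1/3 + ∫_0^1/3 u'(x) v'(x) dx.
Thus ∫_0^1/3 u'(x) v'(x) dx = ∫_0^1/3 f(x) v(x) dx + [u'(x) v(x)]_0^1/3.
Choose V so that boundary terms are either known or forced to vanish.
Mixed BC: u(0) = 0 (Dirichlet) and u'(1/3) = -2 (Neumann). Define V = {v ∈ H^1(0, 1/3) : v(0) = 0}. Then [u' v]_0^1/3 = u'(1/3)·v(1/3) − u'(0)·0 = − 2·v(1/3).
Weak formulation: find u (satisfying any essential BC) such that ∫_0^1/3 u'(x) v'(x) dx = ∫_0^1/3 f v dx − 2·v(1/3) for all v ∈ V (Dirichlet at 0 absorbed into V; Neumann datum at x = 1/3 contributes the boundary term).
Substituting f(x) = 3*x^2 + 3*x + 2, the right-hand side is ∫_0^1/3 (3*x^2 + 3*x + 2) v dx − 2·v(1/3).
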